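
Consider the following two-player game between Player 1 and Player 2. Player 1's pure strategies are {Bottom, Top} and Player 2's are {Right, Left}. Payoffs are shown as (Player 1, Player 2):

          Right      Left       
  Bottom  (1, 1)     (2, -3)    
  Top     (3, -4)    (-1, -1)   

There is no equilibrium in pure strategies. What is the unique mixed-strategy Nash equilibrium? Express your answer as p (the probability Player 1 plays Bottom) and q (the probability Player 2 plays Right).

p = 3/7, q = 3/5

Player 1's mix must leave Player 2 indifferent between Right and Left.
  Player 2's payoff to Right: p·1 + (1−p)·(-4) = 5p - 4
  Player 2's payoff to Left: p·(-3) + (1−p)·(-1) = -2p - 1
  5p - 4 = -2p - 1  ⇒  7p = 3  ⇒  p = 3/7.
In a mixed equilibrium Player 1 is indifferent between Bottom and Top; this condition fixes q.
  Player 1's payoff to Bottom: q·1 + (1−q)·2 = -q + 2
  Player 1's payoff to Top: q·3 + (1−q)·(-1) = 4q - 1
  -q + 2 = 4q - 1  ⇒  -5q = -3  ⇒  q = 3/5.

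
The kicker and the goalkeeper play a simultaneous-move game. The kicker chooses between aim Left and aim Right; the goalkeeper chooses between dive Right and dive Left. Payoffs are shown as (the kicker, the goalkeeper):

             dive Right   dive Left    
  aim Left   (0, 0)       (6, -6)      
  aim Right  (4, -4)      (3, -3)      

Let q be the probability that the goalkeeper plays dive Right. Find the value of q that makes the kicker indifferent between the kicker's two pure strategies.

q = 3/7

Set the kicker's expected payoff from aim Left equal to that from aim Right:
  the kicker's payoff from aim Left: q·0 + (1−q)·6 = -6q + 6
  the kicker's payoff from aim Right: q·4 + (1−q)·3 = q + 3
  -6q + 6 = q + 3  ⇒  -7q = -3  ⇒  q = 3/7.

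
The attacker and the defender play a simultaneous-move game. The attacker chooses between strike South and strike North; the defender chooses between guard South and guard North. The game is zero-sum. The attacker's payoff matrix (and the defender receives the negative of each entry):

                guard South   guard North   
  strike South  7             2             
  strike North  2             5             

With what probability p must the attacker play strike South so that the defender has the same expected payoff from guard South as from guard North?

p = 3/8

In a mixed equilibrium the defender is indifferent between guard South and guard North; this condition fixes p.
  the defender's payoff from guard South: p·(-7) + (1−p)·(-2) = -5p - 2
  the defender's payoff from guard North: p·(-2) + (1−p)·(-5) = 3p - 5
  -5p - 2 = 3p - 5  ⇒  -8p = -3  ⇒  p = 3/8.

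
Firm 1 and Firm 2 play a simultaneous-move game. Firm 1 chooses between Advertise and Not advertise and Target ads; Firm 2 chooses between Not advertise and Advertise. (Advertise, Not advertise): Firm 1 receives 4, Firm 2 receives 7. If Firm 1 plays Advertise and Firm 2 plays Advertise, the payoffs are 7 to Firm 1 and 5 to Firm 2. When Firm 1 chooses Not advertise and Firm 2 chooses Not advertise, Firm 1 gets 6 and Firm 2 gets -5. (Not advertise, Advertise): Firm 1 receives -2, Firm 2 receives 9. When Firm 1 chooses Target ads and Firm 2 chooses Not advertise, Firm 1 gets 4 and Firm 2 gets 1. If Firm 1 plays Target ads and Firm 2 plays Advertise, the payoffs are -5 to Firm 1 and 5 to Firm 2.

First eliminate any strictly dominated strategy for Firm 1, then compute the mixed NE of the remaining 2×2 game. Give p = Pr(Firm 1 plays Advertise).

Firm 1's strategy Target ads is strictly dominated by Not advertise: 6 > 4 and -2 > -5. Eliminate Target ads.
Firm 1's mix must leave Firm 2 indifferent between Not advertise and Advertise.
  Firm 2's payoff from Not advertise: p·7 + (1−p)·(-5) = 12p - 5
  Firm 2's payoff from Advertise: p·5 + (1−p)·9 = -4p + 9
  12p - 5 = -4p + 9  ⇒  16p = 14  ⇒  p = 7/8.

p = 7/8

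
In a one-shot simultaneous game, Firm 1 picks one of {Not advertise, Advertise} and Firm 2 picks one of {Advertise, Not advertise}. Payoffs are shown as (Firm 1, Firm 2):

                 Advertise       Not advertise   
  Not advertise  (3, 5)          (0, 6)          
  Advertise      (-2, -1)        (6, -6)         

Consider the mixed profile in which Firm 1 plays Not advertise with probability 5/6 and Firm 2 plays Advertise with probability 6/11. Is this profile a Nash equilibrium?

Check Firm 2's indifference given Firm 1's mix p = 5/6:
  payoff from Advertise = 4; payoff from Not advertise = 4 — equal.
Check Firm 1's indifference given Firm 2's mix q = 6/11:
  payoff from Not advertise = 18/11; payoff from Advertise = 18/11 — equal.
Both players are indifferent, so neither can profitably deviate.

Yes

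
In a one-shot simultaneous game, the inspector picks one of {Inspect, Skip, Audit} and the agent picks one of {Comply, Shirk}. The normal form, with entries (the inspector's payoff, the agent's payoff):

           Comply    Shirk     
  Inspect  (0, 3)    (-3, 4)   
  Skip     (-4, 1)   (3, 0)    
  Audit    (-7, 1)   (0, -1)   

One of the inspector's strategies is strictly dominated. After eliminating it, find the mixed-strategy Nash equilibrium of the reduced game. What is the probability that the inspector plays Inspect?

The inspector's strategy Audit is strictly dominated by Skip: -4 > -7 and 3 > 0. Eliminate Audit.
The agent's indifference between Comply and Shirk determines the inspector's mixing probability p:
  the agent's expected payoff from Comply: p·3 + (1−p)·1 = 2p + 1
  the agent's expected payoff from Shirk: p·4 + (1−p)·0 = 4p
  2p + 1 = 4p  ⇒  -2p = -1  ⇒  p = 1/2.

p = 1/2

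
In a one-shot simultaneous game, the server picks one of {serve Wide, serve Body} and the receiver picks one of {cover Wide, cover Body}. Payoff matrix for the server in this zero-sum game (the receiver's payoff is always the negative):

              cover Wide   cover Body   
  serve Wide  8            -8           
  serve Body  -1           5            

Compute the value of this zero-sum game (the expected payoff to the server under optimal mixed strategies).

v = 16/11

For the server to be willing to mix, the server must be indifferent between serve Wide and serve Body, which pins down the receiver's mix.
  the server's payoff from serve Wide: q·8 + (1−q)·(-8) = 16q - 8
  the server's payoff from serve Body: q·(-1) + (1−q)·5 = -6q + 5
  16q - 8 = -6q + 5  ⇒  22q = 13  ⇒  q = 13/22.
The value is the server's expected payoff against this mix (using serve Wide): (13/22)·8 + (9/22)·(-8) = 16/11.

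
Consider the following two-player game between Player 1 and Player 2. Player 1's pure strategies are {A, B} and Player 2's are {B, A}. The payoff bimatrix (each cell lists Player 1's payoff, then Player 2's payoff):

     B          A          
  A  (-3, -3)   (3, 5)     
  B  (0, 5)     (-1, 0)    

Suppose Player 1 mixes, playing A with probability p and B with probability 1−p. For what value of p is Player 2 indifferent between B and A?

For Player 2 to be willing to mix, Player 2 must be indifferent between B and A, which pins down Player 1's mix.
  Player 2's payoff from B: p·(-3) + (1−p)·5 = -8p + 5
  Player 2's payoff from A: p·5 + (1−p)·0 = 5p
  -8p + 5 = 5p  ⇒  -13p = -5  ⇒  p = 5/13.

p = 5/13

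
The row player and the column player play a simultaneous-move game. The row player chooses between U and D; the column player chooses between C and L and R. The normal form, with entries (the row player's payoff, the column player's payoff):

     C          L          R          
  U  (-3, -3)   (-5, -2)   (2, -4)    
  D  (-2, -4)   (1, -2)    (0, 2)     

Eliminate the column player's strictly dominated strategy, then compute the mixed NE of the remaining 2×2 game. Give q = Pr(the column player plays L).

q = 1/4

The column player's strategy C is strictly dominated by L: -2 > -3 and -2 > -4. Eliminate C.
For the row player to be willing to mix, the row player must be indifferent between U and D, which pins down the column player's mix.
  the row player's payoff from U: q·(-5) + (1−q)·2 = -7q + 2
  the row player's payoff from D: q·1 + (1−q)·0 = q
  -7q + 2 = q  ⇒  -8q = -2  ⇒  q = 1/4.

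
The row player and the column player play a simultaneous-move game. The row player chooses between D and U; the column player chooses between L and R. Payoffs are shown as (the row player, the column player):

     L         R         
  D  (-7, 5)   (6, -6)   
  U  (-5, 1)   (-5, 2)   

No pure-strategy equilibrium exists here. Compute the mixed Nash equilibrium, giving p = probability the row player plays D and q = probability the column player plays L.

p = 1/12, q = 11/13

The column player's indifference between L and R determines the row player's mixing probability p:
  the column player's payoff from L: p·5 + (1−p)·1 = 4p + 1
  the column player's payoff from R: p·(-6) + (1−p)·2 = -8p + 2
  4p + 1 = -8p + 2  ⇒  12p = 1  ⇒  p = 1/12.
The column player's mix must leave the row player indifferent between D and U.
  the row player's expected payoff from D: q·(-7) + (1−q)·6 = -13q + 6
  the row player's expected payoff from U: q·(-5) + (1−q)·(-5) = -5
  -13q + 6 = -5  ⇒  -13q = -11  ⇒  q = 11/13.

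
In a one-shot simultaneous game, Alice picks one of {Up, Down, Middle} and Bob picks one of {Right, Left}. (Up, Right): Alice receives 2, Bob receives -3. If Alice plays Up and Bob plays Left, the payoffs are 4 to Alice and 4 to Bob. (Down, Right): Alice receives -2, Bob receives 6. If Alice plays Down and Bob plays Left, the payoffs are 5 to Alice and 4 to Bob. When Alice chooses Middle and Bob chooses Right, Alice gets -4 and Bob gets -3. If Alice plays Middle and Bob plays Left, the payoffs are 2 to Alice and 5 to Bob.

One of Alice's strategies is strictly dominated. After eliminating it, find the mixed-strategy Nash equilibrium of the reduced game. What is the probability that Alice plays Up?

Alice's strategy Middle is strictly dominated by Down: -2 > -4 and 5 > 2. Eliminate Middle.
In a mixed equilibrium Bob is indifferent between Right and Left; this condition fixes p.
  Bob's expected payoff from Right: p·(-3) + (1−p)·6 = -9p + 6
  Bob's expected payoff from Left: p·4 + (1−p)·4 = 4
  -9p + 6 = 4  ⇒  -9p = -2  ⇒  p = 2/9.

p = 2/9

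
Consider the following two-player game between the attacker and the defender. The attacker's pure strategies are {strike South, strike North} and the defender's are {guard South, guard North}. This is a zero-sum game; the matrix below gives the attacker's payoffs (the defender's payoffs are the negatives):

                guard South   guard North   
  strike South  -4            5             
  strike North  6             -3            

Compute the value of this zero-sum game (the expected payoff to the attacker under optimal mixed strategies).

The defender's mix must leave the attacker indifferent between strike South and strike North.
  the attacker's expected payoff from strike South: q·(-4) + (1−q)·5 = -9q + 5
  the attacker's expected payoff from strike North: q·6 + (1−q)·(-3) = 9q - 3
  -9q + 5 = 9q - 3  ⇒  -18q = -8  ⇒  q = 4/9.
The value is the attacker's expected payoff against this mix (using strike South): (4/9)·(-4) + (5/9)·5 = 1.

v = 1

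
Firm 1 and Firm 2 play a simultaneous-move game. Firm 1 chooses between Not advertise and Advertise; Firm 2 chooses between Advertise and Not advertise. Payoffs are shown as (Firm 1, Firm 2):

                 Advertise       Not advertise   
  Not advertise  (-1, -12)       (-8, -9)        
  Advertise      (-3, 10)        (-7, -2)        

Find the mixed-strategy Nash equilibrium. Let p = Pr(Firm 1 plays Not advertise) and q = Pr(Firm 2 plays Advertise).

p = 4/5, q = 1/3

Firm 1's mix must leave Firm 2 indifferent between Advertise and Not advertise.
  Firm 2's payoff from Advertise: p·(-12) + (1−p)·10 = -22p + 10
  Firm 2's payoff from Not advertise: p·(-9) + (1−p)·(-2) = -7p - 2
  -22p + 10 = -7p - 2  ⇒  -15p = -12  ⇒  p = 4/5.
Firm 1's indifference between Not advertise and Advertise determines Firm 2's mixing probability q:
  Firm 1's payoff to Not advertise: q·(-1) + (1−q)·(-8) = 7q - 8
  Firm 1's payoff to Advertise: q·(-3) + (1−q)·(-7) = 4q - 7
  7q - 8 = 4q - 7  ⇒  3q = 1  ⇒  q = 1/3.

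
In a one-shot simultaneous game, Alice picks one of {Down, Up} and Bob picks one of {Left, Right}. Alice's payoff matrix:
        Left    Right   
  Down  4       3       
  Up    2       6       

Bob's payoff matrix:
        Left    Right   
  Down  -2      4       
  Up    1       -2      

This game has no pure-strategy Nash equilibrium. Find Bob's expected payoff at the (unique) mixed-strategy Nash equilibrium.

In a mixed equilibrium Bob is indifferent between Left and Right; this condition fixes p.
  Bob's payoff to Left: p·(-2) + (1−p)·1 = -3p + 1
  Bob's payoff to Right: p·4 + (1−p)·(-2) = 6p - 2
  -3p + 1 = 6p - 2  ⇒  -9p = -3  ⇒  p = 1/3.
At equilibrium Bob is indifferent across columns, so Bob's payoff equals the payoff from Left: (1/3)·(-2) + (2/3)·1 = 0.

0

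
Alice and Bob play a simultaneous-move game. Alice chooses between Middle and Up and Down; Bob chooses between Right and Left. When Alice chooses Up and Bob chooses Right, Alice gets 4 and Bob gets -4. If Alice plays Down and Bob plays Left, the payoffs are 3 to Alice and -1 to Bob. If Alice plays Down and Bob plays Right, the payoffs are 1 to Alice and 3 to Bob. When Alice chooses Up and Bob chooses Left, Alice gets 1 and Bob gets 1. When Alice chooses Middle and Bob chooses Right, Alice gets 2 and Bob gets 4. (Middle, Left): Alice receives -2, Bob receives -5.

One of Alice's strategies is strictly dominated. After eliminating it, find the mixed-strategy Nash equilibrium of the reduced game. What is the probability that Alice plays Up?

p = 4/9

Alice's strategy Middle is strictly dominated by Up: 4 > 2 and 1 > -2. Eliminate Middle.
For Bob to be willing to mix, Bob must be indifferent between Right and Left, which pins down Alice's mix.
  Bob's payoff from Right: p·(-4) + (1−p)·3 = -7p + 3
  Bob's payoff from Left: p·1 + (1−p)·(-1) = 2p - 1
  -7p + 3 = 2p - 1  ⇒  -9p = -4  ⇒  p = 4/9.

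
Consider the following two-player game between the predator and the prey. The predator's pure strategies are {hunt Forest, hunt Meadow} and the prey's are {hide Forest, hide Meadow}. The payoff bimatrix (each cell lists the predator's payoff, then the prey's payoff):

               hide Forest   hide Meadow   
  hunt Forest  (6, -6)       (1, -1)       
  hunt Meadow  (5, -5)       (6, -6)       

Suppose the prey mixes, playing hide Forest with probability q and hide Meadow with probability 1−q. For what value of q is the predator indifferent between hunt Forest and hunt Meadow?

q = 5/6

The prey's mix must leave the predator indifferent between hunt Forest and hunt Meadow.
  the predator's payoff from hunt Forest: q·6 + (1−q)·1 = 5q + 1
  the predator's payoff from hunt Meadow: q·5 + (1−q)·6 = -q + 6
  5q + 1 = -q + 6  ⇒  6q = 5  ⇒  q = 5/6.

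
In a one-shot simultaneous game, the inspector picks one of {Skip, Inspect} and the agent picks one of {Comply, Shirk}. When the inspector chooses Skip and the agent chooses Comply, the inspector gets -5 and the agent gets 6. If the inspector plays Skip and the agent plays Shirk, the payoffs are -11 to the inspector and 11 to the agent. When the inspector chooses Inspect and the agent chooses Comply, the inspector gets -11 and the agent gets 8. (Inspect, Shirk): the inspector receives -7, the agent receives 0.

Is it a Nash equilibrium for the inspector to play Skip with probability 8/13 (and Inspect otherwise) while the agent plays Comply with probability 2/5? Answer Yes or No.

Yes

Check the agent's indifference given the inspector's mix p = 8/13:
  payoff from Comply = 88/13; payoff from Shirk = 88/13 — equal.
Check the inspector's indifference given the agent's mix q = 2/5:
  payoff from Skip = -43/5; payoff from Inspect = -43/5 — equal.
Both players are indifferent, so neither can profitably deviate.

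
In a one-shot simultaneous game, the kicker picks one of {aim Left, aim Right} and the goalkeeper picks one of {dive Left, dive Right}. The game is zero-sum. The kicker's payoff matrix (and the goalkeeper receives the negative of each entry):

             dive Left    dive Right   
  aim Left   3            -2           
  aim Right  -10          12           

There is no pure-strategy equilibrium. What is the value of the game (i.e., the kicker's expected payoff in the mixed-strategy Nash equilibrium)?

For the kicker to be willing to mix, the kicker must be indifferent between aim Left and aim Right, which pins down the goalkeeper's mix.
  the kicker's expected payoff from aim Left: q·3 + (1−q)·(-2) = 5q - 2
  the kicker's expected payoff from aim Right: q·(-10) + (1−q)·12 = -22q + 12
  5q - 2 = -22q + 12  ⇒  27q = 14  ⇒  q = 14/27.
The value is the kicker's expected payoff against this mix (using aim Left): (14/27)·3 + (13/27)·(-2) = 16/27.

v = 16/27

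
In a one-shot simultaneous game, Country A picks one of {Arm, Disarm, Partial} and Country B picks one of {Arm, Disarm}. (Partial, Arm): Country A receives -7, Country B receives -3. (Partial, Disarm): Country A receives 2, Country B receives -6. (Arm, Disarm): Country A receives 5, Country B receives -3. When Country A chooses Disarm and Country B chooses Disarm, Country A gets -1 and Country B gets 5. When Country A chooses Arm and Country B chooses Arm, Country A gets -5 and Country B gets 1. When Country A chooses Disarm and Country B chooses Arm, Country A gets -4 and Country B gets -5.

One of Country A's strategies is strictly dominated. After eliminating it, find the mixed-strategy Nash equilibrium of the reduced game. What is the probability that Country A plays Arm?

Country A's strategy Partial is strictly dominated by Arm: -5 > -7 and 5 > 2. Eliminate Partial.
In a mixed equilibrium Country B is indifferent between Arm and Disarm; this condition fixes p.
  Country B's expected payoff from Arm: p·1 + (1−p)·(-5) = 6p - 5
  Country B's expected payoff from Disarm: p·(-3) + (1−p)·5 = -8p + 5
  6p - 5 = -8p + 5  ⇒  14p = 10  ⇒  p = 5/7.

p = 5/7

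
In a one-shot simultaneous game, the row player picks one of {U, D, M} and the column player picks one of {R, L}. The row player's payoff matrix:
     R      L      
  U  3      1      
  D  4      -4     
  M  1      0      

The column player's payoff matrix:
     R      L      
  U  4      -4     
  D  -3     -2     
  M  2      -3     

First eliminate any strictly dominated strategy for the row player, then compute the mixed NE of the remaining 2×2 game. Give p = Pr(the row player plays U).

p = 1/9

The row player's strategy M is strictly dominated by U: 3 > 1 and 1 > 0. Eliminate M.
The column player's indifference between R and L determines the row player's mixing probability p:
  the column player's payoff to R: p·4 + (1−p)·(-3) = 7p - 3
  the column player's payoff to L: p·(-4) + (1−p)·(-2) = -2p - 2
  7p - 3 = -2p - 2  ⇒  9p = 1  ⇒  p = 1/9.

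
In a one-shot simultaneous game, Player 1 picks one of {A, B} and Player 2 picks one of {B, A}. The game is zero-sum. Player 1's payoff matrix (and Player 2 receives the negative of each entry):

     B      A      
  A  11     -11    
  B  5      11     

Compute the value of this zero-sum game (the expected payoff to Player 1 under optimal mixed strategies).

v = 44/7

Player 2's mix must leave Player 1 indifferent between A and B.
  Player 1's payoff to A: q·11 + (1−q)·(-11) = 22q - 11
  Player 1's payoff to B: q·5 + (1−q)·11 = -6q + 11
  22q - 11 = -6q + 11  ⇒  28q = 22  ⇒  q = 11/14.
The value is Player 1's expected payoff against this mix (using A): (11/14)·11 + (3/14)·(-11) = 44/7.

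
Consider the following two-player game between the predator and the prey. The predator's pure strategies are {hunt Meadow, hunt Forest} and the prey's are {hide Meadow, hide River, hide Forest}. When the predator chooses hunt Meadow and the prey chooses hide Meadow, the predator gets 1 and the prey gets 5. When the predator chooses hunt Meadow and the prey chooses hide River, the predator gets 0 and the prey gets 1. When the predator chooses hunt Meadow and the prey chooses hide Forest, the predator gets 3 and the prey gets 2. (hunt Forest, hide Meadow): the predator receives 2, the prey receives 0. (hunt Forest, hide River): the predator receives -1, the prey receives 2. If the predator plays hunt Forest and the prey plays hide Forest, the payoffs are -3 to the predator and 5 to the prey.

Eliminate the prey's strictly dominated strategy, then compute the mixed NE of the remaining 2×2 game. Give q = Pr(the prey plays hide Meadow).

q = 6/7

The prey's strategy hide River is strictly dominated by hide Forest: 2 > 1 and 5 > 2. Eliminate hide River.
Set the predator's expected payoff from hunt Meadow equal to that from hunt Forest:
  the predator's payoff to hunt Meadow: q·1 + (1−q)·3 = -2q + 3
  the predator's payoff to hunt Forest: q·2 + (1−q)·(-3) = 5q - 3
  -2q + 3 = 5q - 3  ⇒  -7q = -6  ⇒  q = 6/7.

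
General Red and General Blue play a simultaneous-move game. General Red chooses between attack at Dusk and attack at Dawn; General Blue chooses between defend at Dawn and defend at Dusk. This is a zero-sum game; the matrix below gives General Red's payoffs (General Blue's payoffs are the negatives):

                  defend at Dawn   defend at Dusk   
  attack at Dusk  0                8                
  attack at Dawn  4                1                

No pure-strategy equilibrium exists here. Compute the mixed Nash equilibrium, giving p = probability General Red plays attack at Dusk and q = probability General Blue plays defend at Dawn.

p = 3/11, q = 7/11

General Blue's indifference between defend at Dawn and defend at Dusk determines General Red's mixing probability p:
  General Blue's payoff to defend at Dawn: p·0 + (1−p)·(-4) = 4p - 4
  General Blue's payoff to defend at Dusk: p·(-8) + (1−p)·(-1) = -7p - 1
  4p - 4 = -7p - 1  ⇒  11p = 3  ⇒  p = 3/11.
In a mixed equilibrium General Red is indifferent between attack at Dusk and attack at Dawn; this condition fixes q.
  General Red's expected payoff from attack at Dusk: q·0 + (1−q)·8 = -8q + 8
  General Red's expected payoff from attack at Dawn: q·4 + (1−q)·1 = 3q + 1
  -8q + 8 = 3q + 1  ⇒  -11q = -7  ⇒  q = 7/11.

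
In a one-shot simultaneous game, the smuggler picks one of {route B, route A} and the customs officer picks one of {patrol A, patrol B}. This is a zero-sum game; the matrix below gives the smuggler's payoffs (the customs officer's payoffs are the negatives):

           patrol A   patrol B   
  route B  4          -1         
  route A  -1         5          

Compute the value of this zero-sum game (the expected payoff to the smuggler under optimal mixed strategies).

For the smuggler to be willing to mix, the smuggler must be indifferent between route B and route A, which pins down the customs officer's mix.
  the smuggler's expected payoff from route B: q·4 + (1−q)·(-1) = 5q - 1
  the smuggler's expected payoff from route A: q·(-1) + (1−q)·5 = -6q + 5
  5q - 1 = -6q + 5  ⇒  11q = 6  ⇒  q = 6/11.
The value is the smuggler's expected payoff against this mix (using route B): (6/11)·4 + (5/11)·(-1) = 19/11.

v = 19/11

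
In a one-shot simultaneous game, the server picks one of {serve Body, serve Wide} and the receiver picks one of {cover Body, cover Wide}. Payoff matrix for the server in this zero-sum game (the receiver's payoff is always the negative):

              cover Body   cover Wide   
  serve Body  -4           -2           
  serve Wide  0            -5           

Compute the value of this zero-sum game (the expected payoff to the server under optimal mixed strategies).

Set the server's expected payoff from serve Body equal to that from serve Wide:
  the server's expected payoff from serve Body: q·(-4) + (1−q)·(-2) = -2q - 2
  the server's expected payoff from serve Wide: q·0 + (1−q)·(-5) = 5q - 5
  -2q - 2 = 5q - 5  ⇒  -7q = -3  ⇒  q = 3/7.
The value is the server's expected payoff against this mix (using serve Body): (3/7)·(-4) + (4/7)·(-2) = -20/7.

v = -20/7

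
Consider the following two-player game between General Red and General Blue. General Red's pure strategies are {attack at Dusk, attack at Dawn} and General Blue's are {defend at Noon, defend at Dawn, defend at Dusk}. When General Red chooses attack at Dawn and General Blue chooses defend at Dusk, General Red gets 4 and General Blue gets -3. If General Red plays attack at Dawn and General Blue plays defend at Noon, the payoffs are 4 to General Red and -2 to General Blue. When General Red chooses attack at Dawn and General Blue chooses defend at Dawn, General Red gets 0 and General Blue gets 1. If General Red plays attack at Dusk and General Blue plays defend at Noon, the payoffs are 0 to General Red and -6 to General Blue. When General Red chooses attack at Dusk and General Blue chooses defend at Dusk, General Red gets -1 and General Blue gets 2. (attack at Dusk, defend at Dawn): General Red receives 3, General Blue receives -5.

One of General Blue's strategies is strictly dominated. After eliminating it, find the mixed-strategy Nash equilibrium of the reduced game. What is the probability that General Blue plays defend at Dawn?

General Blue's strategy defend at Noon is strictly dominated by defend at Dawn: -5 > -6 and 1 > -2. Eliminate defend at Noon.
For General Red to be willing to mix, General Red must be indifferent between attack at Dusk and attack at Dawn, which pins down General Blue's mix.
  General Red's payoff to attack at Dusk: q·3 + (1−q)·(-1) = 4q - 1
  General Red's payoff to attack at Dawn: q·0 + (1−q)·4 = -4q + 4
  4q - 1 = -4q + 4  ⇒  8q = 5  ⇒  q = 5/8.

q = 5/8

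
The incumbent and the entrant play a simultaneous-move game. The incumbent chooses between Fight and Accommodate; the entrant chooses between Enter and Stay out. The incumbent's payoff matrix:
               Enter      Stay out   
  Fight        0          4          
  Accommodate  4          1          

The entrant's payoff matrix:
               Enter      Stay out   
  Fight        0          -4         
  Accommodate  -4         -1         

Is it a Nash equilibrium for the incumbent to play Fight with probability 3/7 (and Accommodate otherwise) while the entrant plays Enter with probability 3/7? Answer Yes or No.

Yes

Check the entrant's indifference given the incumbent's mix p = 3/7:
  payoff from Enter = -16/7; payoff from Stay out = -16/7 — equal.
Check the incumbent's indifference given the entrant's mix q = 3/7:
  payoff from Fight = 16/7; payoff from Accommodate = 16/7 — equal.
Both players are indifferent, so neither can profitably deviate.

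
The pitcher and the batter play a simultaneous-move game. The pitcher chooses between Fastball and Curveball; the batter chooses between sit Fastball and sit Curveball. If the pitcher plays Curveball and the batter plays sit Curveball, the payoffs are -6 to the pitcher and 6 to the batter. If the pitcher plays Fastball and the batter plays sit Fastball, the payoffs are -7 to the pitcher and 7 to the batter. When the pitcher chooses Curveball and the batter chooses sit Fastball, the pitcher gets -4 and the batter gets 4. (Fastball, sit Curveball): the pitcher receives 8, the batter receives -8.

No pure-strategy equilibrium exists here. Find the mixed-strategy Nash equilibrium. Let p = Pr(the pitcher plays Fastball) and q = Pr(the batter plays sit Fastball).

p = 2/17, q = 14/17

For the batter to be willing to mix, the batter must be indifferent between sit Fastball and sit Curveball, which pins down the pitcher's mix.
  the batter's payoff to sit Fastball: p·7 + (1−p)·4 = 3p + 4
  the batter's payoff to sit Curveball: p·(-8) + (1−p)·6 = -14p + 6
  3p + 4 = -14p + 6  ⇒  17p = 2  ⇒  p = 2/17.
The pitcher's indifference between Fastball and Curveball determines the batter's mixing probability q:
  the pitcher's expected payoff from Fastball: q·(-7) + (1−q)·8 = -15q + 8
  the pitcher's expected payoff from Curveball: q·(-4) + (1−q)·(-6) = 2q - 6
  -15q + 8 = 2q - 6  ⇒  -17q = -14  ⇒  q = 14/17.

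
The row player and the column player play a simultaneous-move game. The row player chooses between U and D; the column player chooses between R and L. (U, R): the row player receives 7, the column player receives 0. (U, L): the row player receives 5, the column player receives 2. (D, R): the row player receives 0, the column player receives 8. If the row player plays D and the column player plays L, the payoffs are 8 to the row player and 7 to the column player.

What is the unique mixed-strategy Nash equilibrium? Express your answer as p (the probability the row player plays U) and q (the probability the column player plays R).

p = 1/3, q = 3/10

For the column player to be willing to mix, the column player must be indifferent between R and L, which pins down the row player's mix.
  the column player's payoff to R: p·0 + (1−p)·8 = -8p + 8
  the column player's payoff to L: p·2 + (1−p)·7 = -5p + 7
  -8p + 8 = -5p + 7  ⇒  -3p = -1  ⇒  p = 1/3.
Set the row player's expected payoff from U equal to that from D:
  the row player's payoff to U: q·7 + (1−q)·5 = 2q + 5
  the row player's payoff to D: q·0 + (1−q)·8 = -8q + 8
  2q + 5 = -8q + 8  ⇒  10q = 3  ⇒  q = 3/10.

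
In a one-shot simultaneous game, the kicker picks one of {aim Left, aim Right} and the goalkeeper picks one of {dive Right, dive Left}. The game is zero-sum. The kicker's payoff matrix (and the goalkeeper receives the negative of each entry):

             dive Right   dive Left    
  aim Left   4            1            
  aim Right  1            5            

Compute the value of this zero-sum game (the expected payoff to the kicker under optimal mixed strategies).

For the kicker to be willing to mix, the kicker must be indifferent between aim Left and aim Right, which pins down the goalkeeper's mix.
  the kicker's expected payoff from aim Left: q·4 + (1−q)·1 = 3q + 1
  the kicker's expected payoff from aim Right: q·1 + (1−q)·5 = -4q + 5
  3q + 1 = -4q + 5  ⇒  7q = 4  ⇒  q = 4/7.
The value is the kicker's expected payoff against this mix (using aim Left): (4/7)·4 + (3/7)·1 = 19/7.

v = 19/7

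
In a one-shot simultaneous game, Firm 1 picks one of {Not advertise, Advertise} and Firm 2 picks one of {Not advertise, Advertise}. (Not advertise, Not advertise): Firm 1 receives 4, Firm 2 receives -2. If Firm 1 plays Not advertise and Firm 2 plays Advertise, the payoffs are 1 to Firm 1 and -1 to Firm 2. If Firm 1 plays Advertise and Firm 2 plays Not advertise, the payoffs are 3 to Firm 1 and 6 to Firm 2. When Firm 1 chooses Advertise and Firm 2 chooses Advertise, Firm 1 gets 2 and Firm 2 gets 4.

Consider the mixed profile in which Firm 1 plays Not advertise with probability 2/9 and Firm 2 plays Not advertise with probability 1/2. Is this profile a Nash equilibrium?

Given Firm 1's mix p = 2/9, Firm 2's payoff from Not advertise is 38/9 but from Advertise is 26/9. Firm 2 strictly prefers Not advertise, so Firm 2 would not mix.
So the proposed profile is not a Nash equilibrium.

No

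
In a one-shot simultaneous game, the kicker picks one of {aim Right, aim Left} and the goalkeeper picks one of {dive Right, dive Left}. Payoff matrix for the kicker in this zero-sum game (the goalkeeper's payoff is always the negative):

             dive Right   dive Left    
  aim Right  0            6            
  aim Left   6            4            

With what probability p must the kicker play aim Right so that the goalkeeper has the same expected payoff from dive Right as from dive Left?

p = 1/4

The kicker's mix must leave the goalkeeper indifferent between dive Right and dive Left.
  the goalkeeper's expected payoff from dive Right: p·0 + (1−p)·(-6) = 6p - 6
  the goalkeeper's expected payoff from dive Left: p·(-6) + (1−p)·(-4) = -2p - 4
  6p - 6 = -2p - 4  ⇒  8p = 2  ⇒  p = 1/4.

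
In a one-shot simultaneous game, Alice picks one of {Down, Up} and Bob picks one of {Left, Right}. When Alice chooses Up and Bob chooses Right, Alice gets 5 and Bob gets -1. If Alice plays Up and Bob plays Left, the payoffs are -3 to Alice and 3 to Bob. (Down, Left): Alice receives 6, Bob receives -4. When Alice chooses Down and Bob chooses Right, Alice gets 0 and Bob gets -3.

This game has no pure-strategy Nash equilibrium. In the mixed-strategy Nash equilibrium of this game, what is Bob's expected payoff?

-13/5

Bob's indifference between Left and Right determines Alice's mixing probability p:
  Bob's payoff from Left: p·(-4) + (1−p)·3 = -7p + 3
  Bob's payoff from Right: p·(-3) + (1−p)·(-1) = -2p - 1
  -7p + 3 = -2p - 1  ⇒  -5p = -4  ⇒  p = 4/5.
At equilibrium Bob is indifferent across columns, so Bob's payoff equals the payoff from Left: (4/5)·(-4) + (1/5)·3 = -13/5.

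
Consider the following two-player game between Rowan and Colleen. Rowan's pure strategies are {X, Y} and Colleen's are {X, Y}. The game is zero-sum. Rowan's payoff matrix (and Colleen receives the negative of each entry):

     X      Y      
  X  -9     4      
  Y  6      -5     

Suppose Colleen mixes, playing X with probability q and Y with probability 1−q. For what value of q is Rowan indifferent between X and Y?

q = 3/8

In a mixed equilibrium Rowan is indifferent between X and Y; this condition fixes q.
  Rowan's payoff from X: q·(-9) + (1−q)·4 = -13q + 4
  Rowan's payoff from Y: q·6 + (1−q)·(-5) = 11q - 5
  -13q + 4 = 11q - 5  ⇒  -24q = -9  ⇒  q = 3/8.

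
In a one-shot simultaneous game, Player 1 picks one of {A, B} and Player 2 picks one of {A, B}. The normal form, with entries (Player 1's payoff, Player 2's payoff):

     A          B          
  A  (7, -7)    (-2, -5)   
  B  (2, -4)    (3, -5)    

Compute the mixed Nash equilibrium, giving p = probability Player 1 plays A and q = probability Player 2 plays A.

p = 1/3, q = 1/2

For Player 2 to be willing to mix, Player 2 must be indifferent between A and B, which pins down Player 1's mix.
  Player 2's expected payoff from A: p·(-7) + (1−p)·(-4) = -3p - 4
  Player 2's expected payoff from B: p·(-5) + (1−p)·(-5) = -5
  -3p - 4 = -5  ⇒  -3p = -1  ⇒  p = 1/3.
Set Player 1's expected payoff from A equal to that from B:
  Player 1's payoff to A: q·7 + (1−q)·(-2) = 9q - 2
  Player 1's payoff to B: q·2 + (1−q)·3 = -q + 3
  9q - 2 = -q + 3  ⇒  10q = 5  ⇒  q = 1/2.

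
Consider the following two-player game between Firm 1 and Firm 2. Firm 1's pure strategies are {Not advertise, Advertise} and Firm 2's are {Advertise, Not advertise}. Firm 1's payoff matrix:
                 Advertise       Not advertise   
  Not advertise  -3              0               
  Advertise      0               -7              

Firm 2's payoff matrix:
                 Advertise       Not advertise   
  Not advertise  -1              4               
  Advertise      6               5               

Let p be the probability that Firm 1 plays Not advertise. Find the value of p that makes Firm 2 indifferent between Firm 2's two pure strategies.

p = 1/6

Firm 2's indifference between Advertise and Not advertise determines Firm 1's mixing probability p:
  Firm 2's payoff from Advertise: p·(-1) + (1−p)·6 = -7p + 6
  Firm 2's payoff from Not advertise: p·4 + (1−p)·5 = -p + 5
  -7p + 6 = -p + 5  ⇒  -6p = -1  ⇒  p = 1/6.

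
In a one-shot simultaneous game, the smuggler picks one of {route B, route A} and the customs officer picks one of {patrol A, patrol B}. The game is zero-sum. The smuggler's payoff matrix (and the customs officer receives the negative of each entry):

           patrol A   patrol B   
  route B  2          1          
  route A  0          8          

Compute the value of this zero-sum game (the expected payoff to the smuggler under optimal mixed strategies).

v = 16/9

The smuggler's indifference between route B and route A determines the customs officer's mixing probability q:
  the smuggler's payoff to route B: q·2 + (1−q)·1 = q + 1
  the smuggler's payoff to route A: q·0 + (1−q)·8 = -8q + 8
  q + 1 = -8q + 8  ⇒  9q = 7  ⇒  q = 7/9.
The value is the smuggler's expected payoff against this mix (using route B): (7/9)·2 + (2/9)·1 = 16/9.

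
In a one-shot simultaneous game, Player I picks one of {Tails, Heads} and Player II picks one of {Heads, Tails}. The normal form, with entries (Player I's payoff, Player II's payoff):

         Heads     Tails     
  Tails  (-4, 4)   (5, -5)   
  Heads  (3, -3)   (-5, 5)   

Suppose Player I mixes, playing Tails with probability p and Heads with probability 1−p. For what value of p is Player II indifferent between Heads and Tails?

p = 8/17

Player I's mix must leave Player II indifferent between Heads and Tails.
  Player II's payoff from Heads: p·4 + (1−p)·(-3) = 7p - 3
  Player II's payoff from Tails: p·(-5) + (1−p)·5 = -10p + 5
  7p - 3 = -10p + 5  ⇒  17p = 8  ⇒  p = 8/17.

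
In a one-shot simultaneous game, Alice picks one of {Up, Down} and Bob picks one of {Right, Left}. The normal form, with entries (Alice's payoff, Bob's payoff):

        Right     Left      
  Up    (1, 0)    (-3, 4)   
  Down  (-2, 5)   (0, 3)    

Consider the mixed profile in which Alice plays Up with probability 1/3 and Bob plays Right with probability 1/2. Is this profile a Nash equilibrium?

Yes

Check Bob's indifference given Alice's mix p = 1/3:
  payoff from Right = 10/3; payoff from Left = 10/3 — equal.
Check Alice's indifference given Bob's mix q = 1/2:
  payoff from Up = -1; payoff from Down = -1 — equal.
Both players are indifferent, so neither can profitably deviate.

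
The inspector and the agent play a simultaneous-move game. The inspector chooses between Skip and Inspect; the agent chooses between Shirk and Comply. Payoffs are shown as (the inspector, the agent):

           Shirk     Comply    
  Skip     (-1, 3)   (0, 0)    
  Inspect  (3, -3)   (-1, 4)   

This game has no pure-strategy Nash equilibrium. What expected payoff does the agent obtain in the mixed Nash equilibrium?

The inspector's mix must leave the agent indifferent between Shirk and Comply.
  the agent's payoff from Shirk: p·3 + (1−p)·(-3) = 6p - 3
  the agent's payoff from Comply: p·0 + (1−p)·4 = -4p + 4
  6p - 3 = -4p + 4  ⇒  10p = 7  ⇒  p = 7/10.
At equilibrium the agent is indifferent across columns, so the agent's payoff equals the payoff from Shirk: (7/10)·3 + (3/10)·(-3) = 6/5.

6/5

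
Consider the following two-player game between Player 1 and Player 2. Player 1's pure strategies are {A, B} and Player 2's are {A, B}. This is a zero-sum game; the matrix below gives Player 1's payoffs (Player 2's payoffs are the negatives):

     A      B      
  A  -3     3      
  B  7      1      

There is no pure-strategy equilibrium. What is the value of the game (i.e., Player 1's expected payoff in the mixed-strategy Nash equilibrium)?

v = 2

For Player 1 to be willing to mix, Player 1 must be indifferent between A and B, which pins down Player 2's mix.
  Player 1's payoff from A: q·(-3) + (1−q)·3 = -6q + 3
  Player 1's payoff from B: q·7 + (1−q)·1 = 6q + 1
  -6q + 3 = 6q + 1  ⇒  -12q = -2  ⇒  q = 1/6.
The value is Player 1's expected payoff against this mix (using A): (1/6)·(-3) + (5/6)·3 = 2.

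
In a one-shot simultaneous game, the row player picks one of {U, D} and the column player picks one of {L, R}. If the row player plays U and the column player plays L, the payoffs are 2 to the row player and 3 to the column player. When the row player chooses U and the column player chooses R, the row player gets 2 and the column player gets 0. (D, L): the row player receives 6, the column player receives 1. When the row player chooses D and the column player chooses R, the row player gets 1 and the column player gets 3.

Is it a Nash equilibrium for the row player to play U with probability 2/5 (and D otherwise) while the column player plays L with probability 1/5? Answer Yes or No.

Yes

Check the column player's indifference given the row player's mix p = 2/5:
  payoff from L = 9/5; payoff from R = 9/5 — equal.
Check the row player's indifference given the column player's mix q = 1/5:
  payoff from U = 2; payoff from D = 2 — equal.
Both players are indifferent, so neither can profitably deviate.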